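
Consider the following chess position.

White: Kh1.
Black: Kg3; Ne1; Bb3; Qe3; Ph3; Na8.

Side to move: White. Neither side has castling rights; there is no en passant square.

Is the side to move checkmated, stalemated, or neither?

stalemate

White to move; white king on h1.
In check: no.
King squares — g1: attacked by Qe3; g2: attacked by Ne1; h2: attacked by Kg3.
Legal moves for White: none.
Not in check and no legal moves → stalemate.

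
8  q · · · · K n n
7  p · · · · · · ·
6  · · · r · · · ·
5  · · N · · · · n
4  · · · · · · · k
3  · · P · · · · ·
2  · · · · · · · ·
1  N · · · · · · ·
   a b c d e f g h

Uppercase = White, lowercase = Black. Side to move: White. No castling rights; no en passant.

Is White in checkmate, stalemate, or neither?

White to move; white king on f8.
In check: yes, from the black queen on a8.
King squares — e7: attacked by Ng8; f7: attacked by Nh8; g7: attacked by Nh5; e8: attacked by Qa8; g8: attacked by Qa8.
Legal moves for White: none.
In check with no legal moves → checkmate.

checkmate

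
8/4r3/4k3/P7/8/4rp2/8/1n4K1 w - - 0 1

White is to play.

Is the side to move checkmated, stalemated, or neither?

White to move; white king on g1.
In check: no.
Legal moves for White: Kh2, Kf2, Kh1, Kf1, a6.
White has 5 legal moves and is not in check → neither.

neither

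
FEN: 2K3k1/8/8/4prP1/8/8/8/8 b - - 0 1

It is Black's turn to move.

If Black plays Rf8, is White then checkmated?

no

After Rf8: white king on c8; in check: yes, from the black rook on f8.
White has 3 legal replies: Kd7, Kc7, Kb7.
In check but a legal move exists → not checkmate.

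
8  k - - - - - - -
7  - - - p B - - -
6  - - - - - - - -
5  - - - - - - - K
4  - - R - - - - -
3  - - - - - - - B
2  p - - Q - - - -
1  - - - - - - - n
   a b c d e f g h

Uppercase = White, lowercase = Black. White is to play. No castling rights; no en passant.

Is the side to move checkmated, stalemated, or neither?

White to move; white king on h5.
In check: no.
Legal moves for White include: Bf8, Bd8, Bf6, Bd6, Bg5, Bc5, Bh4, Bb4, Ba3, Kh6, Kg6, Kg5, Kh4, Kg4, Rc8+, Rc7, Rc6, Rc5, ... (list truncated; more exist).
White has legal moves and is not in check → neither.

neither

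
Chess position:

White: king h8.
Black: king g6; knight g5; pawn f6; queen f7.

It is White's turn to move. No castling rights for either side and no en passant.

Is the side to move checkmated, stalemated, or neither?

stalemate

White to move; white king on h8.
In check: no.
King squares — g7: attacked by Kg6; h7: attacked by Ng5; g8: attacked by Qf7.
Legal moves for White: none.
Not in check and no legal moves → stalemate.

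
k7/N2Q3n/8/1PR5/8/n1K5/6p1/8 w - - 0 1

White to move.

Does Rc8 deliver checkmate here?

After Rc8: black king on a8; in check: yes, from the white rook on c8.
King squares — a7: attacked by Qd7; b7: attacked by Qd7; b8: attacked by Rc8.
Black has no legal moves → checkmate.

yes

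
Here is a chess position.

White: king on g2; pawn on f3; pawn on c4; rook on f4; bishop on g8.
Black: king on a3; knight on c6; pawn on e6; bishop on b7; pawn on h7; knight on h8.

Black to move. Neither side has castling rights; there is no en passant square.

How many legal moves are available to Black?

21

Black to move; king on a3.
In check: no.
Legal moves: Nf7, Ng6, Bc8, Ba8, Ba6, Nd8, Nb8, Ne7, Na7, Ne5, Na5, Nd4, Nb4, Kb4, Ka4, Kb3, Kb2, Ka2, h6, e5, h5.
Count: 21.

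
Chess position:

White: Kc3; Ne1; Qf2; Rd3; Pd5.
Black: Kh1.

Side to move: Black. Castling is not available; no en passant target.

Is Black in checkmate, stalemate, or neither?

Black to move; black king on h1.
In check: no.
King squares — g1: attacked by Qf2; g2: attacked by Ne1; h2: attacked by Qf2.
Legal moves for Black: none.
Not in check and no legal moves → stalemate.

stalemate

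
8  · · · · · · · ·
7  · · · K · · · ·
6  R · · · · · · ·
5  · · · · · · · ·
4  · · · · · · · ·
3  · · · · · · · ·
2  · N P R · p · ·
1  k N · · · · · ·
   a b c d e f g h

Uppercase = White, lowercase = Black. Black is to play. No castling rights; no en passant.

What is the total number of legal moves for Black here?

2

Black to move; king on a1.
In check: yes, from the white rook on a6.
Legal moves: Kxb2, Kxb1.
Count: 2.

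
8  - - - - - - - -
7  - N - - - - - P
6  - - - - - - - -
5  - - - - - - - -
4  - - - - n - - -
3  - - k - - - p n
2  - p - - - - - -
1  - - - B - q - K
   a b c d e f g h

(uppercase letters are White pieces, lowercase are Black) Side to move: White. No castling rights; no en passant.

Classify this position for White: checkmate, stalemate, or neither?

checkmate

White to move; white king on h1.
In check: yes, from the black queen on f1.
King squares — g1: attacked by Qf1; g2: attacked by Qf1; h2: attacked by Pg3.
Legal moves for White: none.
In check with no legal moves → checkmate.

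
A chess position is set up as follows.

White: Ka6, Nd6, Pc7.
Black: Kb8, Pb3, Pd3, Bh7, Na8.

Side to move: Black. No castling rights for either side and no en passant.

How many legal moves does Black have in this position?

Black to move; king on b8.
In check: yes, from the white pawn on c7.
Legal moves: Kxc7, Nxc7+.
Count: 2.

2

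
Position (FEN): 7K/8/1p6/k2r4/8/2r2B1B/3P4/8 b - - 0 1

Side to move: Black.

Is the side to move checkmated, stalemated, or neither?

Black to move; black king on a5.
In check: no.
Legal moves for Black include: Rd8+, Rd7, Rd6, Rh5+, Rg5, Rf5, Re5, Rdc5, Rb5, Rd4, Rdd3, Rxd2, Ka6, Kb5, Kb4, Ka4, Rc8+, Rc7, ... (list truncated; more exist).
Black has legal moves and is not in check → neither.

neither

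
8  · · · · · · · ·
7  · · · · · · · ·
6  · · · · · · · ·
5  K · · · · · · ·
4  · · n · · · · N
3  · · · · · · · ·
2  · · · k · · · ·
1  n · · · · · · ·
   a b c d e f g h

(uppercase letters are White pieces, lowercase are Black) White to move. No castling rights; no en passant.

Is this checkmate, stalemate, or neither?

White to move; white king on a5.
In check: yes, from the black knight on c4.
King squares — a4: available; b4: available; b5: available; a6: available; b6: attacked by Nc4.
Legal moves for White: Ka6, Kb5, Kb4, Ka4.
White is in check but has 4 legal moves → neither.

neither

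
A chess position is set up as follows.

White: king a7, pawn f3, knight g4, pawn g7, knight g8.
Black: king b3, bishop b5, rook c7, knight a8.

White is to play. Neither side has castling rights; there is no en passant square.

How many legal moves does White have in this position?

2

White to move; king on a7.
In check: yes, from the black rook on c7.
Legal moves: Kb8, Kxa8.
Count: 2.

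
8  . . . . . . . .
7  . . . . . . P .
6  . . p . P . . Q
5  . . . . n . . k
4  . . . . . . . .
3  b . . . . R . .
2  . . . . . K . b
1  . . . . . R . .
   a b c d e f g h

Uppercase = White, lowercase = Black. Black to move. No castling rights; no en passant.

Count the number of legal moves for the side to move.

Black to move; king on h5.
In check: yes, from the white queen on h6.
Legal moves: Kxh6, Kg4.
Count: 2.

2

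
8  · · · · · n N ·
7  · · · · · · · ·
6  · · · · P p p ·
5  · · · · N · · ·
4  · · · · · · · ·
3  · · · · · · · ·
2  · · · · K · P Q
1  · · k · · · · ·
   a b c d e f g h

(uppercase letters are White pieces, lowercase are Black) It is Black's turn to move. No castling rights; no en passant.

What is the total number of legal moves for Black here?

Black to move; king on c1.
In check: no.
Legal moves: Nh7, Nd7, Nxe6, Kc2, Kb2, Kb1, fxe5, g5, f5.
Count: 9.

9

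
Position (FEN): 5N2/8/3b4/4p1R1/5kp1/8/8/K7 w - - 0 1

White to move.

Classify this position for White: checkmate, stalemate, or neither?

neither

White to move; white king on a1.
In check: no.
Legal moves for White: Nh7, Nd7, Ng6+, Ne6+, Rg8, Rg7, Rg6, Rh5, Rf5+, Rxe5, Rxg4+, Kb2, Ka2, Kb1.
White has 14 legal moves and is not in check → neither.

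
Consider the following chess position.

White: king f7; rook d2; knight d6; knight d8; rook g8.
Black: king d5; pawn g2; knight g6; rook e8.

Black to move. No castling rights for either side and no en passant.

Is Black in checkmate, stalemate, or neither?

neither

Black to move; black king on d5.
In check: yes, from the white rook on d2.
Legal moves for Black: Ke5, Kc5.
Black is in check but has 2 legal moves → neither.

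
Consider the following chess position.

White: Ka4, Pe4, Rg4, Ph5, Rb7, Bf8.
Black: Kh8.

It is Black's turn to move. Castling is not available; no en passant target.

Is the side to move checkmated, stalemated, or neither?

Black to move; black king on h8.
In check: no.
King squares — g7: attacked by Rg4; h7: attacked by Rb7; g8: attacked by Rg4.
Legal moves for Black: none.
Not in check and no legal moves → stalemate.

stalemate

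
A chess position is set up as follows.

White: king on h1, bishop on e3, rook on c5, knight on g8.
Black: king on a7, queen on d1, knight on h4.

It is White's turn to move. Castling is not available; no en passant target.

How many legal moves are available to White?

2

White to move; king on h1.
In check: yes, from the black queen on d1.
Legal moves: Kh2, Bg1.
Count: 2.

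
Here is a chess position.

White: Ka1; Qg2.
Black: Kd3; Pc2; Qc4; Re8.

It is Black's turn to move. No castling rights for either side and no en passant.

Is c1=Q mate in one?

yes

After c1=Q: white king on a1; in check: yes, from the black queen on c1.
King squares — b1: attacked by Qc1; a2: attacked by Qc4; b2: attacked by Qc1.
White has no legal moves → checkmate.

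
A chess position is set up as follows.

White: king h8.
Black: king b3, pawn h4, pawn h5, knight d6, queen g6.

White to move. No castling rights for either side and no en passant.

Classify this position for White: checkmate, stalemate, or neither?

stalemate

White to move; white king on h8.
In check: no.
King squares — g7: attacked by Qg6; h7: attacked by Qg6; g8: attacked by Qg6.
Legal moves for White: none.
Not in check and no legal moves → stalemate.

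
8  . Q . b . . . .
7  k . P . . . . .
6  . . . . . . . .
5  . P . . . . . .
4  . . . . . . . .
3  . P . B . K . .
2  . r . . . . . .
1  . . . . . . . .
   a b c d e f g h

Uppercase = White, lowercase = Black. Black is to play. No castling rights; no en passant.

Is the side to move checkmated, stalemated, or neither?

checkmate

Black to move; black king on a7.
In check: yes, from the white queen on b8.
King squares — a6: attacked by Pb5; b6: attacked by Qb8; b7: attacked by Qb8; a8: attacked by Qb8; b8: attacked by Pc7.
Legal moves for Black: none.
In check with no legal moves → checkmate.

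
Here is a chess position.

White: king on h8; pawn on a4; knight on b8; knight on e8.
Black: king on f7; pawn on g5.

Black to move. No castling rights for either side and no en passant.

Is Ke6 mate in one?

no

After Ke6: white king on h8; in check: no.
White is not in check, so this cannot be checkmate.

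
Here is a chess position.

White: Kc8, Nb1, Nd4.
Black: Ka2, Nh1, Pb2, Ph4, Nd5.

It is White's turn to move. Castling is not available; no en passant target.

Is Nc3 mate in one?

no

After Nc3: black king on a2; in check: yes, from the white knight on c3.
Black has 3 legal replies: Ka3, Ka1, Nxc3.
In check but a legal move exists → not checkmate.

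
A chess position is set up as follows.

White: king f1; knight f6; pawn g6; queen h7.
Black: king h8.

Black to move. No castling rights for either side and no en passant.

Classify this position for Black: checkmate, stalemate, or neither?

Black to move; black king on h8.
In check: yes, from the white queen on h7.
King squares — g7: attacked by Qh7; h7: attacked by Nf6; g8: attacked by Nf6.
Legal moves for Black: none.
In check with no legal moves → checkmate.

checkmate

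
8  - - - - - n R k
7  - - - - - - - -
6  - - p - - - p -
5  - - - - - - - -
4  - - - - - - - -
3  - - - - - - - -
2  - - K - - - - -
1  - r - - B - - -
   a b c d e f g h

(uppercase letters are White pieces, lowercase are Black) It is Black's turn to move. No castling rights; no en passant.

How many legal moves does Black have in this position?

Black to move; king on h8.
In check: yes, from the white rook on g8.
Legal moves: Kxg8, Kh7.
Count: 2.

2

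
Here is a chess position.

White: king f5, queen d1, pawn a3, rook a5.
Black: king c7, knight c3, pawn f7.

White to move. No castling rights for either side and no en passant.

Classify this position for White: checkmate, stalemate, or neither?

White to move; white king on f5.
In check: no.
Legal moves for White include: Kf6, Kg5, Ke5, Kg4, Kf4, Ra8, Ra7+, Ra6, Re5, Rd5, Rc5+, Rb5, Ra4, Qd8+, Qd7+, Qd6+, Qh5, Qd5, ... (list truncated; more exist).
White has legal moves and is not in check → neither.

neither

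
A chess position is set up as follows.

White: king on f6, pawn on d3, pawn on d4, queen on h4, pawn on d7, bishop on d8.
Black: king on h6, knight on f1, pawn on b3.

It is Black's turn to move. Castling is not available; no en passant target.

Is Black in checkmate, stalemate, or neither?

checkmate

Black to move; black king on h6.
In check: yes, from the white queen on h4.
King squares — g5: attacked by Qh4; h5: attacked by Qh4; g6: attacked by Kf6; g7: attacked by Kf6; h7: attacked by Qh4.
Legal moves for Black: none.
In check with no legal moves → checkmate.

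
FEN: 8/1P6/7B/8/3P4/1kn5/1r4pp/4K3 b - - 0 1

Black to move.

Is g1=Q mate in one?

yes

After g1=Q: white king on e1; in check: yes, from the black queen on g1.
King squares — d1: attacked by Qg1; f1: attacked by Qg1; d2: attacked by Rb2; e2: attacked by Rb2; f2: attacked by Qg1.
White has no legal moves → checkmate.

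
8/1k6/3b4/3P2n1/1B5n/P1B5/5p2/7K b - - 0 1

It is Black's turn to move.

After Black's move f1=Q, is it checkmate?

After f1=Q: white king on h1; in check: yes, from the black queen on f1.
King squares — g1: attacked by Qf1; g2: attacked by Qf1; h2: attacked by Bd6.
White has no legal moves → checkmate.

yes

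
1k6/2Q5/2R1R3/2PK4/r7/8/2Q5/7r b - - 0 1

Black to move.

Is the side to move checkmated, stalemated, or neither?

neither

Black to move; black king on b8.
In check: yes, from the white queen on c7.
King squares — a7: attacked by Qc7; b7: attacked by Qc7; c7: attacked by Rc6; a8: available; c8: attacked by Qc7.
Legal moves for Black: Ka8.
Black is in check but has 1 legal move → neither.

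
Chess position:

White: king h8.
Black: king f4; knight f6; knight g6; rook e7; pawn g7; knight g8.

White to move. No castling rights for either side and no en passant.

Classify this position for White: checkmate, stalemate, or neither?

White to move; white king on h8.
In check: yes, from the black knight on g6.
King squares — g7: attacked by Re7; h7: attacked by Nf6; g8: attacked by Nf6.
Legal moves for White: none.
In check with no legal moves → checkmate.

checkmate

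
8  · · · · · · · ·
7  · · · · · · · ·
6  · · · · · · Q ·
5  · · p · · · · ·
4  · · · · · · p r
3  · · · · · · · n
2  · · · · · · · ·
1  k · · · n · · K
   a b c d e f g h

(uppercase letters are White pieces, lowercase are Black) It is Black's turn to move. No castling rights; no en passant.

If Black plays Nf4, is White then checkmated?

no

After Nf4: white king on h1; in check: yes, from the black rook on h4.
White has 1 legal reply: Kg1.
In check but a legal move exists → not checkmate.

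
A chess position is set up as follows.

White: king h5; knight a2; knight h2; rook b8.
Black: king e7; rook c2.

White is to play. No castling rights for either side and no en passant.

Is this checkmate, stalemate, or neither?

neither

White to move; white king on h5.
In check: no.
Legal moves for White include: Rh8, Rg8, Rf8, Re8+, Rd8, Rc8, Ra8, Rb7+, Rb6, Rb5, Rb4, Rb3, Rb2, Rb1, Kh6, Kg6, Kg5, Kh4, ... (list truncated; more exist).
White has legal moves and is not in check → neither.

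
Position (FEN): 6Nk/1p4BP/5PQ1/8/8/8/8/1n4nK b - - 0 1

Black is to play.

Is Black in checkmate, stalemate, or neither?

checkmate

Black to move; black king on h8.
In check: yes, from the white bishop on g7.
King squares — g7: attacked by Pf6; h7: attacked by Qg6; g8: attacked by Ph7.
Legal moves for Black: none.
In check with no legal moves → checkmate.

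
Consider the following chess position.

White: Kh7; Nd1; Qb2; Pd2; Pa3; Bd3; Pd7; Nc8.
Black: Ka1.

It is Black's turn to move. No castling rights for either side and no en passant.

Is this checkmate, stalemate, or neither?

Black to move; black king on a1.
In check: yes, from the white queen on b2.
King squares — b1: attacked by Qb2; a2: attacked by Qb2; b2: attacked by Nd1.
Legal moves for Black: none.
In check with no legal moves → checkmate.

checkmate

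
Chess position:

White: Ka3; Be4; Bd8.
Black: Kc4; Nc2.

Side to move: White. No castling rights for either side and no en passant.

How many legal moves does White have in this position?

4

White to move; king on a3.
In check: yes, from the black knight on c2.
Legal moves: Ka4, Kb2, Ka2, Bxc2.
Count: 4.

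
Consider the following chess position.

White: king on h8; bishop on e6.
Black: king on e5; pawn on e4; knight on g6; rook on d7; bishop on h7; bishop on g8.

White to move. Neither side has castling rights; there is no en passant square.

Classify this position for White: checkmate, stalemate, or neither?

White to move; white king on h8.
In check: yes, from the black knight on g6.
King squares — g7: attacked by Rd7; h7: attacked by Rd7; g8: attacked by Bh7.
Legal moves for White: none.
In check with no legal moves → checkmate.

checkmate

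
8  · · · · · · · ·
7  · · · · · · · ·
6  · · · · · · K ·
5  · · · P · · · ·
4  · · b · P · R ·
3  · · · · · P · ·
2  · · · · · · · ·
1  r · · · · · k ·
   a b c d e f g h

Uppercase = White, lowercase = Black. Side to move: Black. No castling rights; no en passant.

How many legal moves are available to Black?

Black to move; king on g1.
In check: yes, from the white rook on g4.
Legal moves: Kh2, Kf2, Kh1, Kf1.
Count: 4.

4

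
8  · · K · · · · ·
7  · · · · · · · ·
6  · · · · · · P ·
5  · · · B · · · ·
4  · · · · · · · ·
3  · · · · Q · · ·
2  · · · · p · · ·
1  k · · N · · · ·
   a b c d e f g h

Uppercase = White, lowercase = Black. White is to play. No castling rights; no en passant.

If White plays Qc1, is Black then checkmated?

yes

After Qc1: black king on a1; in check: yes, from the white queen on c1.
King squares — b1: attacked by Qc1; a2: attacked by Bd5; b2: attacked by Qc1.
Black has no legal moves → checkmate.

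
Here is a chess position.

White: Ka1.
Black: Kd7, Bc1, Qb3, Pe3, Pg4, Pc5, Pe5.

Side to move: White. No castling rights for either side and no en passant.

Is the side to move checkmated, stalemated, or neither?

stalemate

White to move; white king on a1.
In check: no.
King squares — b1: attacked by Qb3; a2: attacked by Qb3; b2: attacked by Bc1.
Legal moves for White: none.
Not in check and no legal moves → stalemate.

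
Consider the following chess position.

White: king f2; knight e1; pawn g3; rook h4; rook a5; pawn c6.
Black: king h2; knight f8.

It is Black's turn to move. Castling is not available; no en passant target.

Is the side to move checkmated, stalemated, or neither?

Black to move; black king on h2.
In check: yes, from the white rook on h4.
King squares — g1: attacked by Kf2; h1: attacked by Rh4; g2: attacked by Ne1; g3: attacked by Kf2; h3: attacked by Rh4.
Legal moves for Black: none.
In check with no legal moves → checkmate.

checkmate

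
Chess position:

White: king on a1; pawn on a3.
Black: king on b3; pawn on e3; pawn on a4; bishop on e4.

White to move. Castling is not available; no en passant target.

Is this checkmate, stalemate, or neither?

stalemate

White to move; white king on a1.
In check: no.
King squares — b1: attacked by Be4; a2: attacked by Kb3; b2: attacked by Kb3.
Legal moves for White: none.
Not in check and no legal moves → stalemate.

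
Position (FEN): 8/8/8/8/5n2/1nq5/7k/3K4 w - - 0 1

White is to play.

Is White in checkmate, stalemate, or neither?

White to move; white king on d1.
In check: no.
King squares — c1: attacked by Nb3; e1: attacked by Qc3; c2: attacked by Qc3; d2: attacked by Nb3; e2: attacked by Nf4.
Legal moves for White: none.
Not in check and no legal moves → stalemate.

stalemate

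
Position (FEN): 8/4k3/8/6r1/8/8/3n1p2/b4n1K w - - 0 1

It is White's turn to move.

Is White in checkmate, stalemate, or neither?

stalemate

White to move; white king on h1.
In check: no.
King squares — g1: attacked by Pf2; g2: attacked by Rg5; h2: attacked by Nf1.
Legal moves for White: none.
Not in check and no legal moves → stalemate.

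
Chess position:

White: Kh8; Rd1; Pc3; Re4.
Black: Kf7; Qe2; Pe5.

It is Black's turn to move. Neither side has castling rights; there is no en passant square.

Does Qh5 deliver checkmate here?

yes

After Qh5: white king on h8; in check: yes, from the black queen on h5.
King squares — g7: attacked by Kf7; h7: attacked by Qh5; g8: attacked by Kf7.
White has no legal moves → checkmate.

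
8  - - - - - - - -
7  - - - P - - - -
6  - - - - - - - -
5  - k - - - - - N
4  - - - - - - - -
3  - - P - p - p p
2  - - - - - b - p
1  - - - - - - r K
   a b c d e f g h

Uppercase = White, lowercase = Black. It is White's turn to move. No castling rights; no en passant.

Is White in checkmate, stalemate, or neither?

White to move; white king on h1.
In check: yes, from the black rook on g1.
King squares — g1: attacked by Bf2; g2: attacked by Rg1; h2: attacked by Pg3.
Legal moves for White: none.
In check with no legal moves → checkmate.

checkmate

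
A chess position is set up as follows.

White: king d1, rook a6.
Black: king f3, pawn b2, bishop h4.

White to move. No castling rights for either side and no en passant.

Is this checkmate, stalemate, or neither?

neither

White to move; white king on d1.
In check: no.
Legal moves for White: Ra8, Ra7, Rh6, Rg6, Rf6+, Re6, Rd6, Rc6, Rb6, Ra5, Ra4, Ra3+, Ra2, Ra1, Kd2, Kc2.
White has 16 legal moves and is not in check → neither.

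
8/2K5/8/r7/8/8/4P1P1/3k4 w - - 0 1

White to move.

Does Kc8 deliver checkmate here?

no

After Kc8: black king on d1; in check: no.
Black is not in check, so this cannot be checkmate.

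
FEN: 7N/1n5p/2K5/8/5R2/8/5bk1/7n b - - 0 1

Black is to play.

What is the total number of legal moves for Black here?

Black to move; king on g2.
In check: no.
Legal moves: Nd8+, Nd6, Nc5, Na5+, Kh3, Kg3, Kh2, Kg1, Kf1, Ba7, Bb6, Bc5, Bh4, Bd4, Bg3, Be3, Bg1, Be1, Ng3, h6, h5.
Count: 21.

21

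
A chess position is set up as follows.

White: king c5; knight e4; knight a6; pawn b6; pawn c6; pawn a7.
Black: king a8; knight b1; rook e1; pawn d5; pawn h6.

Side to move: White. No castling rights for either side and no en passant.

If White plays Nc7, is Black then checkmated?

yes

After Nc7: black king on a8; in check: yes, from the white knight on c7.
King squares — a7: attacked by Pb6; b7: attacked by Pc6; b8: attacked by Pa7.
Black has no legal moves → checkmate.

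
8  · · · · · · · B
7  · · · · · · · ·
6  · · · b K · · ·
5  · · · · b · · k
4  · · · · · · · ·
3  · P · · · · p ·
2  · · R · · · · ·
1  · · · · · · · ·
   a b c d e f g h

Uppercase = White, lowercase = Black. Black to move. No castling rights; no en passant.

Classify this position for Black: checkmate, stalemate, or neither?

neither

Black to move; black king on h5.
In check: no.
Legal moves for Black include: Bf8, Bb8, Be7, Bc7, Bc5, Bb4, Ba3, Kh6, Kg6, Kg5, Kh4, Kg4, Bxh8, Bg7, Bf6, Bf4, Bd4, Bc3, ... (list truncated; more exist).
Black has legal moves and is not in check → neither.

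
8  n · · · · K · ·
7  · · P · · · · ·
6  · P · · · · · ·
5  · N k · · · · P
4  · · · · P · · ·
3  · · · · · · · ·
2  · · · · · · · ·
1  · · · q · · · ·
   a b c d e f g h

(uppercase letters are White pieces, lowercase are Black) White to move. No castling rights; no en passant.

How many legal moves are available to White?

17

White to move; king on f8.
In check: no.
Legal moves: Kg8, Ke8, Kg7, Kf7, Ke7, Na7, Nd6, Nd4, Nc3, Na3, c8=Q+, c8=R+, c8=B, c8=N, b7, h6, e5.
Count: 17.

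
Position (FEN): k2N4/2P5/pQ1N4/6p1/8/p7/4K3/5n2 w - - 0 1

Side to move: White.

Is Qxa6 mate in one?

After Qxa6: black king on a8; in check: yes, from the white queen on a6.
King squares — a7: attacked by Qa6; b7: attacked by Qa6; b8: attacked by Pc7.
Black has no legal moves → checkmate.

yes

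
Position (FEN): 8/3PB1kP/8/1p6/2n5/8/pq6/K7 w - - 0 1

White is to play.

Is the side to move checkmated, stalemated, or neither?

checkmate

White to move; white king on a1.
In check: yes, from the black queen on b2.
King squares — b1: attacked by Pa2; a2: attacked by Qb2; b2: attacked by Nc4.
Legal moves for White: none.
In check with no legal moves → checkmate.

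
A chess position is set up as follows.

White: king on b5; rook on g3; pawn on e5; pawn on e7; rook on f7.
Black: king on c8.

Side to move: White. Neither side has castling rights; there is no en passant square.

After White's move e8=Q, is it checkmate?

yes

After e8=Q: black king on c8; in check: yes, from the white queen on e8.
King squares — b7: attacked by Rf7; c7: attacked by Rf7; d7: attacked by Rf7; b8: attacked by Qe8; d8: attacked by Qe8.
Black has no legal moves → checkmate.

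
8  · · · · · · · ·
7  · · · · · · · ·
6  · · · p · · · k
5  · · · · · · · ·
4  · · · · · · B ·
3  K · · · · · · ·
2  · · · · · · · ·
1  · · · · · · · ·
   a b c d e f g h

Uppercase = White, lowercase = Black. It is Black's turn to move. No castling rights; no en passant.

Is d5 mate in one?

no

After d5: white king on a3; in check: no.
White is not in check, so this cannot be checkmate.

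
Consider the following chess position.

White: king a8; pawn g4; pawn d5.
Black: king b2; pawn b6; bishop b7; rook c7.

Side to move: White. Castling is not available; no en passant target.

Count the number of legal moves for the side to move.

White to move; king on a8.
In check: yes, from the black bishop on b7.
Legal moves: Kb8, Ka7.
Count: 2.

2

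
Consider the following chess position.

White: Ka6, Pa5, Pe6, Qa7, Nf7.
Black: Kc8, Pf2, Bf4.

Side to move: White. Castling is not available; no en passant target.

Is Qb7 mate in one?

After Qb7: black king on c8; in check: yes, from the white queen on b7.
King squares — b7: attacked by Ka6; c7: attacked by Qb7; d7: attacked by Pe6; b8: attacked by Qb7; d8: attacked by Nf7.
Black has no legal moves → checkmate.

yes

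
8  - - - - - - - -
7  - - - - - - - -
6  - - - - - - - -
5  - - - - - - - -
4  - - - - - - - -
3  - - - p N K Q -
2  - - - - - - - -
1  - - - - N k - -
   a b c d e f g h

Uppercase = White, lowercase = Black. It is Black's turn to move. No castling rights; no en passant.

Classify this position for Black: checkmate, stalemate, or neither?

checkmate

Black to move; black king on f1.
In check: yes, from the white knight on e3.
King squares — e1: attacked by Qg3; g1: attacked by Qg3; e2: attacked by Kf3; f2: attacked by Kf3; g2: attacked by Ne1.
Legal moves for Black: none.
In check with no legal moves → checkmate.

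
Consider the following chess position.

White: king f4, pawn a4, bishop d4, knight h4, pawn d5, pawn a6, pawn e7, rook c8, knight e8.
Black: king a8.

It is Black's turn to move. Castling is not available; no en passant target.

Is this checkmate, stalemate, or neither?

checkmate

Black to move; black king on a8.
In check: yes, from the white rook on c8.
King squares — a7: attacked by Bd4; b7: attacked by Pa6; b8: attacked by Rc8.
Legal moves for Black: none.
In check with no legal moves → checkmate.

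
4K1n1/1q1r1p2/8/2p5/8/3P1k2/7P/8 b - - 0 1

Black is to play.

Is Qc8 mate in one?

yes

After Qc8: white king on e8; in check: yes, from the black queen on c8.
King squares — d7: attacked by Qc8; e7: attacked by Rd7; f7: attacked by Rd7; d8: attacked by Rd7; f8: attacked by Qc8.
White has no legal moves → checkmate.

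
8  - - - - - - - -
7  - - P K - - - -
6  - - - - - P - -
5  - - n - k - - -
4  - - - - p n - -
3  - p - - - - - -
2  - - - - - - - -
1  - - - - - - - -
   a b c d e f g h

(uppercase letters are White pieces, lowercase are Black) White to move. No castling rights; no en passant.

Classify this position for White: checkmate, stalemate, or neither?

White to move; white king on d7.
In check: yes, from the black knight on c5.
King squares — c6: available; d6: attacked by Ke5; e6: attacked by Nf4; c7: own pawn; e7: available; c8: available; d8: available; e8: available.
Legal moves for White: Ke8, Kd8, Kc8, Ke7, Kc6.
White is in check but has 5 legal moves → neither.

neither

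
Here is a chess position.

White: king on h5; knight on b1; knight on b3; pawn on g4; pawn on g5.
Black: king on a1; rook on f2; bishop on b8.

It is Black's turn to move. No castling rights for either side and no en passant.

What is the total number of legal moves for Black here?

Black to move; king on a1.
In check: yes, from the white knight on b3.
Legal moves: Kb2, Ka2, Kxb1.
Count: 3.

3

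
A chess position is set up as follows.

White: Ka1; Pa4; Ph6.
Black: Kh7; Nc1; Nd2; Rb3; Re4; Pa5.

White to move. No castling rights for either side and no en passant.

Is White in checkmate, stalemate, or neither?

White to move; white king on a1.
In check: no.
King squares — b1: attacked by Nd2; a2: attacked by Nc1; b2: attacked by Rb3.
Legal moves for White: none.
Not in check and no legal moves → stalemate.

stalemate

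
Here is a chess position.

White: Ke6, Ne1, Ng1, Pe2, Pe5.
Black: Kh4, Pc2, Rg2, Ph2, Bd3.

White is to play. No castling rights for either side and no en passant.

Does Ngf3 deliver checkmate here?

no

After Ngf3: black king on h4; in check: yes, from the white knight on f3.
Black has 4 legal replies: Kh5, Kg4, Kh3, Kg3.
In check but a legal move exists → not checkmate.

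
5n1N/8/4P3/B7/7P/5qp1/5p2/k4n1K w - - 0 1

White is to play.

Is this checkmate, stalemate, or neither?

checkmate

White to move; white king on h1.
In check: yes, from the black queen on f3.
King squares — g1: attacked by Pf2; g2: attacked by Qf3; h2: attacked by Nf1.
Legal moves for White: none.
In check with no legal moves → checkmate.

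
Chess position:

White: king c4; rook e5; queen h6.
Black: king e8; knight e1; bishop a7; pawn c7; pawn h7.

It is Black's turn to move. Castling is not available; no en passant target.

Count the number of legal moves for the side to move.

Black to move; king on e8.
In check: yes, from the white rook on e5.
Legal moves: Kd8, Kf7, Kd7.
Count: 3.

3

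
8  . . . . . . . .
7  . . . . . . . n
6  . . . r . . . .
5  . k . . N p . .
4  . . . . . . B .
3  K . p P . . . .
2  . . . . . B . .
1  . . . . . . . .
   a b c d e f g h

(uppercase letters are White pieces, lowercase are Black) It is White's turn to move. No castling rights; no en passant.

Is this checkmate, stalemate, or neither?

White to move; white king on a3.
In check: no.
Legal moves for White include: Nf7, Nd7, Ng6, Nc6, Nc4, Nf3, Bh5, Bxf5, Bh3, Bf3, Be2, Bd1, Kb3, Ka2, Ba7, Bb6, Bc5, Bh4, ... (list truncated; more exist).
White has legal moves and is not in check → neither.

neither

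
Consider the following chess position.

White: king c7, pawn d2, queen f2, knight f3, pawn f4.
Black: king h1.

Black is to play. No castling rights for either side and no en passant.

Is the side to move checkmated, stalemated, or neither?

Black to move; black king on h1.
In check: no.
King squares — g1: attacked by Qf2; g2: attacked by Qf2; h2: attacked by Qf2.
Legal moves for Black: none.
Not in check and no legal moves → stalemate.

stalemate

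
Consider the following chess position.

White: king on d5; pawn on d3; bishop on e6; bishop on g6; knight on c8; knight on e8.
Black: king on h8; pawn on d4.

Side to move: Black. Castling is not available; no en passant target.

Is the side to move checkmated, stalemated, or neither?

Black to move; black king on h8.
In check: no.
King squares — g7: attacked by Ne8; h7: attacked by Bg6; g8: attacked by Be6.
Legal moves for Black: none.
Not in check and no legal moves → stalemate.

stalemate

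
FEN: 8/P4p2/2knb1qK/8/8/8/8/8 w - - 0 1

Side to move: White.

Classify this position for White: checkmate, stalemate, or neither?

White to move; white king on h6.
In check: yes, from the black queen on g6.
King squares — g5: attacked by Qg6; h5: attacked by Qg6; g6: attacked by Pf7; g7: attacked by Qg6; h7: attacked by Qg6.
Legal moves for White: none.
In check with no legal moves → checkmate.

checkmate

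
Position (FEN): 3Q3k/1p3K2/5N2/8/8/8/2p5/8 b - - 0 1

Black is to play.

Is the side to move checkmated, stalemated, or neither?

Black to move; black king on h8.
In check: yes, from the white queen on d8.
King squares — g7: attacked by Kf7; h7: attacked by Nf6; g8: attacked by Nf6.
Legal moves for Black: none.
In check with no legal moves → checkmate.

checkmate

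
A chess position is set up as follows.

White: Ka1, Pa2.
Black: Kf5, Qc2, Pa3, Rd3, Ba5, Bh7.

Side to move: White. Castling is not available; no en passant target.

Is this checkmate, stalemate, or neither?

stalemate

White to move; white king on a1.
In check: no.
King squares — b1: attacked by Qc2; a2: own pawn; b2: attacked by Qc2.
Legal moves for White: none.
Not in check and no legal moves → stalemate.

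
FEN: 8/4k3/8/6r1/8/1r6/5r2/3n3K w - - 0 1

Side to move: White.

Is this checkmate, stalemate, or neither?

stalemate

White to move; white king on h1.
In check: no.
King squares — g1: attacked by Rg5; g2: attacked by Rf2; h2: attacked by Rf2.
Legal moves for White: none.
Not in check and no legal moves → stalemate.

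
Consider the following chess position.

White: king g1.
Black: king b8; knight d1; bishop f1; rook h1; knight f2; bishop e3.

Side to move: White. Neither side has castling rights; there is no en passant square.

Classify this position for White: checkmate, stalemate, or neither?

checkmate

White to move; white king on g1.
In check: yes, from the black rook on h1.
King squares — f1: attacked by Rh1; h1: attacked by Nf2; f2: attacked by Nd1; g2: attacked by Bf1; h2: attacked by Rh1.
Legal moves for White: none.
In check with no legal moves → checkmate.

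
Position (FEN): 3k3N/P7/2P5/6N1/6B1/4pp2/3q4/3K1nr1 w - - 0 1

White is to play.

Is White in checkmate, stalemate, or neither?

checkmate

White to move; white king on d1.
In check: yes, from the black queen on d2.
King squares — c1: attacked by Qd2; e1: attacked by Qd2; c2: attacked by Qd2; d2: attacked by Nf1; e2: attacked by Qd2.
Legal moves for White: none.
In check with no legal moves → checkmate.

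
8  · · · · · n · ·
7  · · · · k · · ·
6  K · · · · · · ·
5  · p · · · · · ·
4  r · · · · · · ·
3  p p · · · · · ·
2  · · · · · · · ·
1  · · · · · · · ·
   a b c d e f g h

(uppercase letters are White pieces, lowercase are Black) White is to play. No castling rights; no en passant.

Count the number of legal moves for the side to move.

White to move; king on a6.
In check: yes, from the black rook on a4.
Legal moves: Kb7, Kb6, Kxb5.
Count: 3.

3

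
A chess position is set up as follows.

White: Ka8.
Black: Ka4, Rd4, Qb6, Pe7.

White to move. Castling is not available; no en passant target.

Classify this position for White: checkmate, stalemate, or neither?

White to move; white king on a8.
In check: no.
King squares — a7: attacked by Qb6; b7: attacked by Qb6; b8: attacked by Qb6.
Legal moves for White: none.
Not in check and no legal moves → stalemate.

stalemate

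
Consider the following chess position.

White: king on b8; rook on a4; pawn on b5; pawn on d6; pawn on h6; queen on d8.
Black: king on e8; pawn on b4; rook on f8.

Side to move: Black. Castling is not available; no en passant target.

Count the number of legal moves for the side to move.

2

Black to move; king on e8.
In check: yes, from the white queen on d8.
Legal moves: Kxd8, Kf7.
Count: 2.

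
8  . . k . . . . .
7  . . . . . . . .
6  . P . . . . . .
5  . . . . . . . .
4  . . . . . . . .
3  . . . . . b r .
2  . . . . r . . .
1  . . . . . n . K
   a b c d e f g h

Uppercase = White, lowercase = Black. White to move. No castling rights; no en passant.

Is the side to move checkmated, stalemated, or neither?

checkmate

White to move; white king on h1.
In check: yes, from the black bishop on f3.
King squares — g1: attacked by Rg3; g2: attacked by Re2; h2: attacked by Nf1.
Legal moves for White: none.
In check with no legal moves → checkmate.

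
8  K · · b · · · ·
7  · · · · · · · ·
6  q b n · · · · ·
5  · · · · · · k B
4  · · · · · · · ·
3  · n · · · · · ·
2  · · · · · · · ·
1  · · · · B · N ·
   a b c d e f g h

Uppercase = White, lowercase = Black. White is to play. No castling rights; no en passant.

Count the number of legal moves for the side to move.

White to move; king on a8.
In check: yes, from the black queen on a6.
Legal moves: none.
Count: 0.

0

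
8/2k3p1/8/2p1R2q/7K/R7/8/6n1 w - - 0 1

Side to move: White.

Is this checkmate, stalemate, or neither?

neither

White to move; white king on h4.
In check: yes, from the black queen on h5.
King squares — g3: available; h3: attacked by Ng1; g4: attacked by Qh5; g5: attacked by Qh5; h5: available.
Legal moves for White: Kxh5, Kg3, Rxh5.
White is in check but has 3 legal moves → neither.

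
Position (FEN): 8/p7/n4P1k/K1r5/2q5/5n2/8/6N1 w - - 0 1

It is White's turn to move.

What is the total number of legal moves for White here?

White to move; king on a5.
In check: yes, from the black rook on c5.
Legal moves: none.
Count: 0.

0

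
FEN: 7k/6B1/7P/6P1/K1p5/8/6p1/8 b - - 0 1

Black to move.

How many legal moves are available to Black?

2

Black to move; king on h8.
In check: yes, from the white bishop on g7.
Legal moves: Kg8, Kh7.
Count: 2.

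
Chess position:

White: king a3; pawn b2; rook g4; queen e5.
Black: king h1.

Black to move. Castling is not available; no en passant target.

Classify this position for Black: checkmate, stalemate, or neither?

Black to move; black king on h1.
In check: no.
King squares — g1: attacked by Rg4; g2: attacked by Rg4; h2: attacked by Qe5.
Legal moves for Black: none.
Not in check and no legal moves → stalemate.

stalemate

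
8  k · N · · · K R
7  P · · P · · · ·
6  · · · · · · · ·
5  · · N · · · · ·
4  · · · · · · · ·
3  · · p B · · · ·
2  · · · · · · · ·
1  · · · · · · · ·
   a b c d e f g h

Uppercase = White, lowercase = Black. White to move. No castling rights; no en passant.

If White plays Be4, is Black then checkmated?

yes

After Be4: black king on a8; in check: yes, from the white bishop on e4.
King squares — a7: attacked by Nc8; b7: attacked by Be4; b8: attacked by Pa7.
Black has no legal moves → checkmate.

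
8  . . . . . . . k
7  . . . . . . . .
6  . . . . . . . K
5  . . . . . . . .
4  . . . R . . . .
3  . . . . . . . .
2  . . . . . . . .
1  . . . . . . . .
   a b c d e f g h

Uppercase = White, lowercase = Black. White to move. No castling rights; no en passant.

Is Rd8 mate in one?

yes

After Rd8: black king on h8; in check: yes, from the white rook on d8.
King squares — g7: attacked by Kh6; h7: attacked by Kh6; g8: attacked by Rd8.
Black has no legal moves → checkmate.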